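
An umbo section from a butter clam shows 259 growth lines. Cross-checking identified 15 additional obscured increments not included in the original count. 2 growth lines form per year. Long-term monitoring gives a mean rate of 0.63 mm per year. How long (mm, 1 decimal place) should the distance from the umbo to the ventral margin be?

86.3 mm

After corrections the count is 259 + 15 = 274 growth lines.
274 growth lines at 2 per year is 274 / 2 = 137 years.
Length ≈ 0.63 × 137 = 86.3 mm.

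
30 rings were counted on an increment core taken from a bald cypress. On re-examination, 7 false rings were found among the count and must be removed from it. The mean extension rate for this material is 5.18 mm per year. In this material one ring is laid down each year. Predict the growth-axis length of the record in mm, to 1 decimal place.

Correcting the raw count gives 30 − 7 = 23 true rings.
23 years at 5.18 mm/year gives 5.18 × 23 = 119.1 mm.

119.1 mm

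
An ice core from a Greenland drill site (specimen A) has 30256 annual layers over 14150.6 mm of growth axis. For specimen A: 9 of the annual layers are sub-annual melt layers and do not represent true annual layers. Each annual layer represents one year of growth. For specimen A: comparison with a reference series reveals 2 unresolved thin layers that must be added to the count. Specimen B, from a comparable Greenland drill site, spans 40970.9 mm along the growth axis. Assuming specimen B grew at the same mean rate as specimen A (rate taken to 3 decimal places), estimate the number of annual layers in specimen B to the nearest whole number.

87545 annual layers

Specimen A: adjusted count: 30256 − 9 + 2 = 30249 annual layers.
A: Mean rate = 14150.6 mm / 30249 years ≈ 0.468 mm/yr.
Specimen B: 40970.9 mm / 0.468 mm per year = 87544.66 years ≈ 87545 annual layers.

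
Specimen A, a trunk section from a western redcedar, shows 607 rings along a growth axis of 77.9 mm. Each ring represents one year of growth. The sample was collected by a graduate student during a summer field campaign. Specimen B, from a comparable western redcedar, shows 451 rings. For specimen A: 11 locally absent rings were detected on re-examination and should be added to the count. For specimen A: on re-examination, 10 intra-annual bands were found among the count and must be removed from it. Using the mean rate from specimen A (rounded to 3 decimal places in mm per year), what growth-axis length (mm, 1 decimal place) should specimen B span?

Specimen A: adjusted count: 607 − 10 + 11 = 608 rings.
A: Extension rate ≈ 77.9 / 608 = 0.128 mm per year.
Length of B = 0.128 × 451 = 57.7 mm.

57.7 mm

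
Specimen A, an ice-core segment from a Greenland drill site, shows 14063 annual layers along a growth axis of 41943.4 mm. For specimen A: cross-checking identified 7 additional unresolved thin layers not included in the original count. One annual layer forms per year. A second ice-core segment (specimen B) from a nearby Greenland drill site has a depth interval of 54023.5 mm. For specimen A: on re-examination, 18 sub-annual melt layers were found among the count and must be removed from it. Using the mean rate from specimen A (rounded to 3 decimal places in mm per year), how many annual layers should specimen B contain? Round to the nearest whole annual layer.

18098 annual layers

Specimen A: adjusted count: 14063 − 18 + 7 = 14052 annual layers.
A: Extension rate ≈ 41943.4 / 14052 = 2.985 mm per year.
Specimen B: 54023.5 mm / 2.985 mm per year = 18098.32 years ≈ 18098 annual layers.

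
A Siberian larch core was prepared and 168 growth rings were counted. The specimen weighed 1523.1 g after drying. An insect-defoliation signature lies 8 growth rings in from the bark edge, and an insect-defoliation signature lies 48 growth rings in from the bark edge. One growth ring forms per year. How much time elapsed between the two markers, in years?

40 years

48 − 8 = 40 growth rings lie between the two events.
At one growth ring per year, 40 years elapsed between them.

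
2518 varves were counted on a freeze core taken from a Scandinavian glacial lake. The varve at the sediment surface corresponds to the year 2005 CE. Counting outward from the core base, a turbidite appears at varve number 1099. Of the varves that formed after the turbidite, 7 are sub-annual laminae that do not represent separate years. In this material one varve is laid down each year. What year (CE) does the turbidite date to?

Between varve 1099 and the sediment surface there are 2518 − 1099 = 1419 varves.
Excluding 7 false varves: 1419 − 7 = 1412.
Counting back 1412 years from 2005 CE places the turbidite in 2005 − 1412 = 593 CE.

593 CE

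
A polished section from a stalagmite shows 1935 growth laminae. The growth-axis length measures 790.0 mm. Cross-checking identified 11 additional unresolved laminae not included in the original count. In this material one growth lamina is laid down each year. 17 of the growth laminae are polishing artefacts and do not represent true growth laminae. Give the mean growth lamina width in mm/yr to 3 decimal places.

0.410 mm/yr

True growth lamina count = 1935 − 17 + 11 = 1929.
Extension rate ≈ 790.0 / 1929 = 0.410 mm/yr.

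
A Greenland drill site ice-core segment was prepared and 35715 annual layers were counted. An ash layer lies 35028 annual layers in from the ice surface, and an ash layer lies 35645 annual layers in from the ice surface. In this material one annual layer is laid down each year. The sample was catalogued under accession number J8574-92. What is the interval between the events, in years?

617 years

35645 − 35028 = 617 annual layers lie between the two events.
That is 617 years at one annual layer per year.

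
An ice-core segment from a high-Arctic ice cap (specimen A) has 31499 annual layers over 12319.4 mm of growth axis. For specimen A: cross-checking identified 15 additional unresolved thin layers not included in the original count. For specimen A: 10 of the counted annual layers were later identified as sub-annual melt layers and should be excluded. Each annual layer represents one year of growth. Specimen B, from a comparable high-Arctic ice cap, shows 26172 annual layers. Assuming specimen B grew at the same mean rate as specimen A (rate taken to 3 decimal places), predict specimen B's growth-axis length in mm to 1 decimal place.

Specimen A: true annual layer count = 31499 − 10 + 15 = 31504.
A: Mean rate = 12319.4 mm / 31504 years ≈ 0.391 mm per year.
Length of B = 0.391 × 26172 = 10233.3 mm.

10233.3 mm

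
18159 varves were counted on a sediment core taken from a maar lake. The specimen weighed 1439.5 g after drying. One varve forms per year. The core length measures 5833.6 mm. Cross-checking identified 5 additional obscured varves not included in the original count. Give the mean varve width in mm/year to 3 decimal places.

0.321 mm/year

Adjusted count: 18159 + 5 = 18164 varves.
Extension rate ≈ 5833.6 / 18164 = 0.321 mm/year.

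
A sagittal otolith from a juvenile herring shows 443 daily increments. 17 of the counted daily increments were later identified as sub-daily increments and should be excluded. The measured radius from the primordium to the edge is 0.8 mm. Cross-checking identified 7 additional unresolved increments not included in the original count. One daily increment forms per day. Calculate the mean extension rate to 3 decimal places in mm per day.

True daily increment count = 443 − 17 + 7 = 433.
0.8 mm over 433 days gives 0.8 / 433 ≈ 0.002 mm per day.

0.002 mm per day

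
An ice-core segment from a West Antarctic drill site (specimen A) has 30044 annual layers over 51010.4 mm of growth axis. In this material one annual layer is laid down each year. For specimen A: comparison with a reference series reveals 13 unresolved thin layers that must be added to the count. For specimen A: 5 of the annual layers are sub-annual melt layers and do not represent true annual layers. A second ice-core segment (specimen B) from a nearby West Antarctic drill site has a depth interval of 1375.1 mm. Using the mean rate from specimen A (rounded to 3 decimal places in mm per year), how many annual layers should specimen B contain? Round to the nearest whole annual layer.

Specimen A: adjusted count: 30044 − 5 + 13 = 30052 annual layers.
A: Mean rate = 51010.4 mm / 30052 years ≈ 1.697 mm/yr.
B spans 1375.1 / 1.697 = 810.31 years ≈ 810 annual layers.

810 annual layers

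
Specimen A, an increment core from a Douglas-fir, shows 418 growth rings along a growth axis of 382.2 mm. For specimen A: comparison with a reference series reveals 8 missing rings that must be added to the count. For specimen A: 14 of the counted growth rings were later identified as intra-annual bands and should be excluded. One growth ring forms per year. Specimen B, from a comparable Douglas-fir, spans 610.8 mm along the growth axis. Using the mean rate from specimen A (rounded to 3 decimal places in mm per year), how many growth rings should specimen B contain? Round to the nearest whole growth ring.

Specimen A: adjusted count: 418 − 14 + 8 = 412 growth rings.
A: Extension rate ≈ 382.2 / 412 = 0.928 mm/year.
For B, 610.8 / 0.928 = 658.19 years ≈ 658 growth rings.

658 growth rings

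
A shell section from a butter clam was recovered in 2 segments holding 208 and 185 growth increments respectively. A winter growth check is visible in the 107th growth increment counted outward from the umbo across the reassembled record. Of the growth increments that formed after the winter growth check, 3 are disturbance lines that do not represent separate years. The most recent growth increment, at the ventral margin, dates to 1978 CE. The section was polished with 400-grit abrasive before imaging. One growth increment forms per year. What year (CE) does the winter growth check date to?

Total growth increments = 208 + 185 = 393.
The winter growth check sits at growth increment 107 from the umbo, so 393 − 107 = 286 growth increments formed after it.
286 − 3 false = 283 true growth increments after the winter growth check.
Counting back 283 years from 1978 CE places the winter growth check in 1978 − 283 = 1695 CE.

1695 CE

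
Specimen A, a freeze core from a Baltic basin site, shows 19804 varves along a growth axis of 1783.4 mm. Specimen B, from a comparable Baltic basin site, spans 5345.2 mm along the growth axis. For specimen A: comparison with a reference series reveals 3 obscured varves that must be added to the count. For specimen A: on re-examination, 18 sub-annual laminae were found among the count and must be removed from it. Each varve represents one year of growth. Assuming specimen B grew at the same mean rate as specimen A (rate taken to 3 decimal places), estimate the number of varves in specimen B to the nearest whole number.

Specimen A: true varve count = 19804 − 18 + 3 = 19789.
A: 1783.4 mm over 19789 years gives 1783.4 / 19789 ≈ 0.090 mm per year.
For B, 5345.2 / 0.090 = 59391.11 years ≈ 59391 varves.

59391 varves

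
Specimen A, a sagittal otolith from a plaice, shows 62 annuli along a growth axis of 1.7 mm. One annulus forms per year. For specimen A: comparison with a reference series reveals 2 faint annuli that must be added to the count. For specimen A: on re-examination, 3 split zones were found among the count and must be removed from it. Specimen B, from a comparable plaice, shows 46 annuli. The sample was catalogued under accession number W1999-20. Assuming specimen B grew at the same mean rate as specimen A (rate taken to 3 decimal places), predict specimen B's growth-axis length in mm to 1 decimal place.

1.3 mm

Specimen A: true annulus count = 62 − 3 + 2 = 61.
A: Extension rate ≈ 1.7 / 61 = 0.028 mm per year.
Length of B = 0.028 × 46 = 1.3 mm.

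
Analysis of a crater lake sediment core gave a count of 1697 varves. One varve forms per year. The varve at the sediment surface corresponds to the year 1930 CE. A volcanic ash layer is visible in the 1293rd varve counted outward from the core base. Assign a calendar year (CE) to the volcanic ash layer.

1526 CE

The volcanic ash layer sits at varve 1293 from the core base, so 1697 − 1293 = 404 varves formed after it.
1930 − 404 = 1526 CE.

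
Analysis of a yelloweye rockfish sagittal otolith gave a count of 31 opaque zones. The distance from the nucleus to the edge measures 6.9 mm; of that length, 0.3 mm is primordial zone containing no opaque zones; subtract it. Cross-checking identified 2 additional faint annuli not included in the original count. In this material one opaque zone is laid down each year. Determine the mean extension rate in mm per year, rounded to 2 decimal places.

0.20 mm per year

After corrections the count is 31 + 2 = 33 opaque zones.
Removing the 0.3 mm offcut leaves 6.9 − 0.3 = 6.6 mm.
6.6 mm over 33 years gives 6.6 / 33 ≈ 0.20 mm per year.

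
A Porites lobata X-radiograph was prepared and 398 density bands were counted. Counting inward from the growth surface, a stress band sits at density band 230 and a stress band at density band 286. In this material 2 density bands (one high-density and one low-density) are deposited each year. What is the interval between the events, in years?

28 yr

286 − 230 = 56 density bands lie between the two events.
Dividing by 2 density bands per year: 56 / 2 = 28 years.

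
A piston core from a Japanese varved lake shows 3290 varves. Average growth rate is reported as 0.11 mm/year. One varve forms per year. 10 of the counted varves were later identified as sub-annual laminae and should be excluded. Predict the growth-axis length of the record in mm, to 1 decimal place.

360.8 mm

Adjusted count: 3290 − 10 = 3280 varves.
3280 years at 0.11 mm/year gives 0.11 × 3280 = 360.8 mm.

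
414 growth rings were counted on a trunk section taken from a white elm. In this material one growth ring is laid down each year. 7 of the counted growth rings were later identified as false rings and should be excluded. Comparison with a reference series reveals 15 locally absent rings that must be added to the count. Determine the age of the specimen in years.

Adjusted count: 414 − 7 + 15 = 422 growth rings.
One growth ring per year makes the duration 422 years.

422 yr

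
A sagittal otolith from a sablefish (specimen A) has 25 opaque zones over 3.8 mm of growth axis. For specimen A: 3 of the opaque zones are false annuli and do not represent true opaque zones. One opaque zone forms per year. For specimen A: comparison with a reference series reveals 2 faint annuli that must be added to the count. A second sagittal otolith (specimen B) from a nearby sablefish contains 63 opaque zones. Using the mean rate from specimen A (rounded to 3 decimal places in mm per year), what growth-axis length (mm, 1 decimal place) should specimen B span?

Specimen A: after corrections the count is 25 − 3 + 2 = 24 opaque zones.
A: Mean rate = 3.8 mm / 24 years ≈ 0.158 mm per year.
B's length ≈ 0.158 × 63 = 10.0 mm.

10.0 mm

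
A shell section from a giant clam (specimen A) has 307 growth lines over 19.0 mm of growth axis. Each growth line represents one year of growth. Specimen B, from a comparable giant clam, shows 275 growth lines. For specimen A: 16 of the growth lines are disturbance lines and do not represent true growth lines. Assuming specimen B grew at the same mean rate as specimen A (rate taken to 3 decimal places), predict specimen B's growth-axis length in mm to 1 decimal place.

17.9 mm

Specimen A: after corrections the count is 307 − 16 = 291 growth lines.
A: Extension rate ≈ 19.0 / 291 = 0.065 mm/yr.
Length of B = 0.065 × 275 = 17.9 mm.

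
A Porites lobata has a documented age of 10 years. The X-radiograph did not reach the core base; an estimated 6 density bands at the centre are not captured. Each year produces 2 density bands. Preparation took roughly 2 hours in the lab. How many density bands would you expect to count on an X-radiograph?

14 density bands

10 years at 2 density bands per year gives 10 × 2 = 20 density bands.
Less the 6 uncaptured density bands: 20 − 6 = 14.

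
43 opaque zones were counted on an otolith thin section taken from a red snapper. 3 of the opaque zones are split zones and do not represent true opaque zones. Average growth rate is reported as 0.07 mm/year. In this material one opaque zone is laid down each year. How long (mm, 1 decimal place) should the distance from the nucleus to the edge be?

Adjusted count: 43 − 3 = 40 opaque zones.
Length ≈ 0.07 × 40 = 2.8 mm.

2.8 mm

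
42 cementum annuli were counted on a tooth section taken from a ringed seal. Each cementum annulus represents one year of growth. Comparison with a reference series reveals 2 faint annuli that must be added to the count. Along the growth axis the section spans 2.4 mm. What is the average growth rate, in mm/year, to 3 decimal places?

True cementum annulus count = 42 + 2 = 44.
2.4 mm over 44 years gives 2.4 / 44 ≈ 0.055 mm/year.

0.055 mm/year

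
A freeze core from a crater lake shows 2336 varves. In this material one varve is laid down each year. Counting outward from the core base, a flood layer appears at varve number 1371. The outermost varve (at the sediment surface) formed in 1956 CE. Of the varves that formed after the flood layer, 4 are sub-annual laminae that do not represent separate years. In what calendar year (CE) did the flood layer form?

2336 − 1371 = 965 varves lie beyond the flood layer toward the sediment surface.
965 − 4 false = 961 true varves after the flood layer.
1956 − 961 = 995 CE.

995 CE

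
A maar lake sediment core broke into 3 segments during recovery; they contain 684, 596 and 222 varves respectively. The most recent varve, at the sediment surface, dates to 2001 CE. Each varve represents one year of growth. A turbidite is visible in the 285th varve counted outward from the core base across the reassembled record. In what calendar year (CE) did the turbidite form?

784 CE

Total varves = 684 + 596 + 222 = 1502.
1502 − 285 = 1217 varves lie beyond the turbidite toward the sediment surface.
2001 − 1217 = 784 CE.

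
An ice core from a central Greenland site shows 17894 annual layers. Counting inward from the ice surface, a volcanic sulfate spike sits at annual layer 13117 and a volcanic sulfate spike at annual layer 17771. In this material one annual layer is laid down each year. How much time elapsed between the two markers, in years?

4654 yr

17771 − 13117 = 4654 annual layers lie between the two events.
At one annual layer per year, 4654 years elapsed between them.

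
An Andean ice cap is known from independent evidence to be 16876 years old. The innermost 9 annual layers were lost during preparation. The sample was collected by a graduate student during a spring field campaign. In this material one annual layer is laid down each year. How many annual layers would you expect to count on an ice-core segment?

16867 annual layers

Expected annual layers over 16876 years: 16876.
Subtracting the 9 annual layers not captured gives 16876 − 9 = 16867 annual layers in the record.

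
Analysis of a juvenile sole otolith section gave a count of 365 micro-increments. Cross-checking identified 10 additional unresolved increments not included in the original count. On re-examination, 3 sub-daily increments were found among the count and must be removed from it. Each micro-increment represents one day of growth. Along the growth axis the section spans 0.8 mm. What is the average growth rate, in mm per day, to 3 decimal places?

0.002 mm per day

True micro-increment count = 365 − 3 + 10 = 372.
Extension rate ≈ 0.8 / 372 = 0.002 mm per day.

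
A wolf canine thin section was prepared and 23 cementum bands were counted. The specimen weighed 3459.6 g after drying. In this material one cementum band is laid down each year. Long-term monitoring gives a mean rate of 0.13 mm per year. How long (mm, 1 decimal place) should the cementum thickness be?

The record spans 23 years at 0.13 mm per year.
Length ≈ 0.13 × 23 = 3.0 mm.

3.0 mm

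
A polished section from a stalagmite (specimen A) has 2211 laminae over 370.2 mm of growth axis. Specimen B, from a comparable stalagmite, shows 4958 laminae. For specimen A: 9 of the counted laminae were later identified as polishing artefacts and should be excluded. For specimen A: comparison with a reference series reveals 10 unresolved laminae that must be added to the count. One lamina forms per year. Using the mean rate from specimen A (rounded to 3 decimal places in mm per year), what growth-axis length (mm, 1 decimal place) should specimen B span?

828.0 mm

Specimen A: correcting the raw count gives 2211 − 9 + 10 = 2212 true laminae.
A: 370.2 mm over 2212 years gives 370.2 / 2212 ≈ 0.167 mm/year.
For B, 0.167 mm/year × 4958 years = 828.0 mm.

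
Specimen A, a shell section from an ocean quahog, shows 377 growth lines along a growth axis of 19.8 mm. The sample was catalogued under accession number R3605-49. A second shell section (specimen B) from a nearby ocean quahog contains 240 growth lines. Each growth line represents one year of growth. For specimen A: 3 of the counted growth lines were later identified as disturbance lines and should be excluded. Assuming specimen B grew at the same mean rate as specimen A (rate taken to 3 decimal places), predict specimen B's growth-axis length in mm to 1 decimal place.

12.7 mm

Specimen A: adjusted count: 377 − 3 = 374 growth lines.
A: Extension rate ≈ 19.8 / 374 = 0.053 mm/year.
B's length ≈ 0.053 × 240 = 12.7 mm.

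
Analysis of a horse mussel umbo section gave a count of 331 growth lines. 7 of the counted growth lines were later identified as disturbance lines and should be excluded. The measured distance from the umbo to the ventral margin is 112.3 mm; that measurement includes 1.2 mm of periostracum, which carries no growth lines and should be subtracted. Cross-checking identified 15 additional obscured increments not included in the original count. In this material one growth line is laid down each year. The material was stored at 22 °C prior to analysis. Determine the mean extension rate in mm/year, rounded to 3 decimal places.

0.328 mm/year

Correcting the raw count gives 331 − 7 + 15 = 339 true growth lines.
Removing the 1.2 mm offcut leaves 112.3 − 1.2 = 111.1 mm.
Extension rate ≈ 111.1 / 339 = 0.328 mm/year.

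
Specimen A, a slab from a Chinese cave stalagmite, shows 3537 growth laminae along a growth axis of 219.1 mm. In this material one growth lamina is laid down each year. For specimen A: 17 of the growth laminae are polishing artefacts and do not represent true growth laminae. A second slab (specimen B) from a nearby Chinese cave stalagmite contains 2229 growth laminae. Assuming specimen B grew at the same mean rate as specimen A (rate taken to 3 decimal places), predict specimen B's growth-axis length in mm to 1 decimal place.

Specimen A: true growth lamina count = 3537 − 17 = 3520.
A: Mean rate = 219.1 mm / 3520 years ≈ 0.062 mm/yr.
For B, 0.062 mm/year × 2229 years = 138.2 mm.

138.2 mm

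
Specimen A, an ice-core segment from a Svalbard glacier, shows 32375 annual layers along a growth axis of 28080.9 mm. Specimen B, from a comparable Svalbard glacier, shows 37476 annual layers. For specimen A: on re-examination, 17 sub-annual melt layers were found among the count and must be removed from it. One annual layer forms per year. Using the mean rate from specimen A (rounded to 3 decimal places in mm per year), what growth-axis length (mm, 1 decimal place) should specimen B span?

32529.2 mm

Specimen A: adjusted count: 32375 − 17 = 32358 annual layers.
A: Extension rate ≈ 28080.9 / 32358 = 0.868 mm/year.
B's length ≈ 0.868 × 37476 = 32529.2 mm.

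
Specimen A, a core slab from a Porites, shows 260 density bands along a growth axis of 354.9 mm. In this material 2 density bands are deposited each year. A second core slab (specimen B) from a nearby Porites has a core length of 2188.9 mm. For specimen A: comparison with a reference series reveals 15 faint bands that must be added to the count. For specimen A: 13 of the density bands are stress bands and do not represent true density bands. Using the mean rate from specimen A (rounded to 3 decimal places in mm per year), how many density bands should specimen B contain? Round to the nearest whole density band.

1616 density bands

Specimen A: correcting the raw count gives 260 − 13 + 15 = 262 true density bands.
Specimen A: with 2 density bands per year, 262 / 2 = 131 years.
A: Extension rate ≈ 354.9 / 131 = 2.709 mm/year.
B spans 2188.9 / 2.709 = 808.01 years; at 2 density bands per year that is 808.01 × 2 ≈ 1616 density bands.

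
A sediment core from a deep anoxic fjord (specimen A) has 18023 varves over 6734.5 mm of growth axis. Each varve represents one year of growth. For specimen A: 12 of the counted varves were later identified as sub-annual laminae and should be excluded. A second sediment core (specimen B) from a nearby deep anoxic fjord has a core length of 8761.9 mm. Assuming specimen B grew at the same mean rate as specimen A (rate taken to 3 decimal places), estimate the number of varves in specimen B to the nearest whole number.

Specimen A: after corrections the count is 18023 − 12 = 18011 varves.
A: 6734.5 mm over 18011 years gives 6734.5 / 18011 ≈ 0.374 mm/year.
B spans 8761.9 / 0.374 = 23427.54 years ≈ 23428 varves.

23428 varves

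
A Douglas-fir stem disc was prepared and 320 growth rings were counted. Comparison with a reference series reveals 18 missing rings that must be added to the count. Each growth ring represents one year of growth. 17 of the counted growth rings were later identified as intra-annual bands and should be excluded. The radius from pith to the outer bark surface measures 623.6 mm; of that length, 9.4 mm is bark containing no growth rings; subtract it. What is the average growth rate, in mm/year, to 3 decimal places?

1.913 mm/year

Adjusted count: 320 − 17 + 18 = 321 growth rings.
Removing the 9.4 mm offcut leaves 623.6 − 9.4 = 614.2 mm.
Extension rate ≈ 614.2 / 321 = 1.913 mm/year.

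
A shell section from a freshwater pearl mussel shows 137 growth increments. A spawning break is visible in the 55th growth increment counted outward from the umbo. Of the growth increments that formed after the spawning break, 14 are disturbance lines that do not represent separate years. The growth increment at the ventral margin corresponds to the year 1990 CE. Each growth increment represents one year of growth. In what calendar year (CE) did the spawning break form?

The spawning break sits at growth increment 55 from the umbo, so 137 − 55 = 82 growth increments formed after it.
Removing the 14 false growth increments leaves 82 − 14 = 68 true growth increments beyond the spawning break.
Counting back 68 years from 1990 CE places the spawning break in 1990 − 68 = 1922 CE.

1922 CE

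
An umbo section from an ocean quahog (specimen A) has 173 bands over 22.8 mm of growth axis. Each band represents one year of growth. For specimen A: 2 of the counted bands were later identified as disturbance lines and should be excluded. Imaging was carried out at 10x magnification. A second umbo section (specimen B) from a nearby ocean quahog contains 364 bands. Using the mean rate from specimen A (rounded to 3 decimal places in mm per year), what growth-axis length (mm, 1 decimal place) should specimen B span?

Specimen A: correcting the raw count gives 173 − 2 = 171 true bands.
A: Extension rate ≈ 22.8 / 171 = 0.133 mm/yr.
B's length ≈ 0.133 × 364 = 48.4 mm.

48.4 mm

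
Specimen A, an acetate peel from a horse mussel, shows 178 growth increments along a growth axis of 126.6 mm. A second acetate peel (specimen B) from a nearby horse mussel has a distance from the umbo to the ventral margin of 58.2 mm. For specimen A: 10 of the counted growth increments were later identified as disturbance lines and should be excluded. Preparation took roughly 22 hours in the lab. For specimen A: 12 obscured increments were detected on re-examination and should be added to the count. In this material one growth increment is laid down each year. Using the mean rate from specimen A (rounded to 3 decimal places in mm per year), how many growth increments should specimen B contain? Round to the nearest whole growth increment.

Specimen A: correcting the raw count gives 178 − 10 + 12 = 180 true growth increments.
A: 126.6 mm over 180 years gives 126.6 / 180 ≈ 0.703 mm per year.
Specimen B: 58.2 mm / 0.703 mm per year = 82.79 years ≈ 83 growth increments.

83 growth increments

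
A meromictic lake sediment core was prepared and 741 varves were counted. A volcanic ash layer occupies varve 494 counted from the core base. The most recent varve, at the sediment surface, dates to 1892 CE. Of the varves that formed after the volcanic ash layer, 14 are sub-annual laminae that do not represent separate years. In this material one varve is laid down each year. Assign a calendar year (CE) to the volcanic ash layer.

The volcanic ash layer sits at varve 494 from the core base, so 741 − 494 = 247 varves formed after it.
Removing the 14 false varves leaves 247 − 14 = 233 true varves beyond the volcanic ash layer.
The varve at the sediment surface is 1892 CE, so the volcanic ash layer dates to 1892 − 233 = 1659 CE.

1659 CE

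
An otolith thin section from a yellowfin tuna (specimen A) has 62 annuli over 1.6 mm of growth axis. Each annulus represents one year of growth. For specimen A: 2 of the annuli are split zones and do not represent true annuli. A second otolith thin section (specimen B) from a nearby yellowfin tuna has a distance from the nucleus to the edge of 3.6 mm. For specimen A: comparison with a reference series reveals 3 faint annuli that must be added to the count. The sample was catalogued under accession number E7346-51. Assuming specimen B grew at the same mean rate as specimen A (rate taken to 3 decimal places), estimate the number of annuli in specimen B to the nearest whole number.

Specimen A: correcting the raw count gives 62 − 2 + 3 = 63 true annuli.
A: Extension rate ≈ 1.6 / 63 = 0.025 mm/year.
Specimen B: 3.6 mm / 0.025 mm per year = 144.00 years ≈ 144 annuli.

144 annuli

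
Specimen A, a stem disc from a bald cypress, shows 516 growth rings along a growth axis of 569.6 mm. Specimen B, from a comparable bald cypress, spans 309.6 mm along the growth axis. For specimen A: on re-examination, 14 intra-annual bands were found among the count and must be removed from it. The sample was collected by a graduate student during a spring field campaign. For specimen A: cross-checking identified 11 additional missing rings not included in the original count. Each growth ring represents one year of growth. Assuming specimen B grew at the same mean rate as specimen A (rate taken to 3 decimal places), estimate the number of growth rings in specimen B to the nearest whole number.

Specimen A: true growth ring count = 516 − 14 + 11 = 513.
A: Mean rate = 569.6 mm / 513 years ≈ 1.110 mm per year.
B spans 309.6 / 1.110 = 278.92 years ≈ 279 growth rings.

279 growth rings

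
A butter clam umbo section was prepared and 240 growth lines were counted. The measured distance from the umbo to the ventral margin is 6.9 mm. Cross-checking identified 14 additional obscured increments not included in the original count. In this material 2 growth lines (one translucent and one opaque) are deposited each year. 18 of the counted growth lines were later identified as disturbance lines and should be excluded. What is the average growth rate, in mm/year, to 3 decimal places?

0.058 mm/year

After corrections the count is 240 − 18 + 14 = 236 growth lines.
Dividing by 2 growth lines per year: 236 / 2 = 118 years.
Extension rate ≈ 6.9 / 118 = 0.058 mm/year.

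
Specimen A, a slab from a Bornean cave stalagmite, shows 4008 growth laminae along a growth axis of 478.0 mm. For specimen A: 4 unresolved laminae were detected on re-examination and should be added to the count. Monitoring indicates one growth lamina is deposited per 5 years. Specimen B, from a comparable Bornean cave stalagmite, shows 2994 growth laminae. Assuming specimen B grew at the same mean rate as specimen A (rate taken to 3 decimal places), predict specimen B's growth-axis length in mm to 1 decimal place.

Specimen A: correcting the raw count gives 4008 + 4 = 4012 true growth laminae.
Specimen A: multiplying by 5 years per growth lamina: 4012 × 5 = 20060 years.
A: Extension rate ≈ 478.0 / 20060 = 0.024 mm/year.
Specimen B: multiplying by 5 years per growth lamina: 2994 × 5 = 14970 years. B's length ≈ 0.024 × 14970 = 359.3 mm.

359.3 mm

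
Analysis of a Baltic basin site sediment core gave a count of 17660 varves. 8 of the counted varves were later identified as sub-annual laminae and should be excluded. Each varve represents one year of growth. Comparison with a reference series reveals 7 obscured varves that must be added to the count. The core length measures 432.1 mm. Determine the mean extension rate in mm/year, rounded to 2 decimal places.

0.02 mm/year

Adjusted count: 17660 − 8 + 7 = 17659 varves.
432.1 mm over 17659 years gives 432.1 / 17659 ≈ 0.02 mm/year.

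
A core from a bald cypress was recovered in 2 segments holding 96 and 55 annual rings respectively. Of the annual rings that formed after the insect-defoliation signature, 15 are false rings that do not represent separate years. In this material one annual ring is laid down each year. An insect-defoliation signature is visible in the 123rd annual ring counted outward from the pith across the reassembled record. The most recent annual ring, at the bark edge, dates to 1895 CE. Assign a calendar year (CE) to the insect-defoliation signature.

Total annual rings = 96 + 55 = 151.
The insect-defoliation signature sits at annual ring 123 from the pith, so 151 − 123 = 28 annual rings formed after it.
Removing the 15 false annual rings leaves 28 − 15 = 13 true annual rings beyond the insect-defoliation signature.
Counting back 13 years from 1895 CE places the insect-defoliation signature in 1895 − 13 = 1882 CE.

1882 CE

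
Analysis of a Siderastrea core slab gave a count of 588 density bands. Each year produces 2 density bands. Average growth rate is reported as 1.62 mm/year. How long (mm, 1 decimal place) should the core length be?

588 density bands at 2 per year is 588 / 2 = 294 years.
Predicted length = 1.62 mm/year × 294 years = 476.3 mm.

476.3 mm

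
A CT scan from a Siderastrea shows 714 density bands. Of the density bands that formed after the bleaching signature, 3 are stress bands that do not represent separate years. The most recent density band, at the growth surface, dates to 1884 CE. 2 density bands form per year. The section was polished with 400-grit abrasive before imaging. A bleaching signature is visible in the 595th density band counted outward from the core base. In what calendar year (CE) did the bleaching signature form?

Between density band 595 and the growth surface there are 714 − 595 = 119 density bands.
Removing the 3 false density bands leaves 119 − 3 = 116 true density bands beyond the bleaching signature.
Dividing by 2 density bands per year: 116 / 2 = 58 years.
The density band at the growth surface is 1884 CE, so the bleaching signature dates to 1884 − 58 = 1826 CE.

1826 CE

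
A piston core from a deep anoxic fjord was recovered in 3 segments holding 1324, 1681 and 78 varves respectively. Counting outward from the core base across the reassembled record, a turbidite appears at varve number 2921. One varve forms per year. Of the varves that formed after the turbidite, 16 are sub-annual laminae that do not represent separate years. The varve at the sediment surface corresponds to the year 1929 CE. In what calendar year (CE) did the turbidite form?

Total varves = 1324 + 1681 + 78 = 3083.
Between varve 2921 and the sediment surface there are 3083 − 2921 = 162 varves.
162 − 16 false = 146 true varves after the turbidite.
The varve at the sediment surface is 1929 CE, so the turbidite dates to 1929 − 146 = 1783 CE.

1783 CE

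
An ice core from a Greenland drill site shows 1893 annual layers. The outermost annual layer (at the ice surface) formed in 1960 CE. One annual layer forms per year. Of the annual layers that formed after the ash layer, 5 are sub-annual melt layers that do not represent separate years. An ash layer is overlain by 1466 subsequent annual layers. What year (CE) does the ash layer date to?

499 CE

1466 annual layers post-date the ash layer.
Removing the 5 false annual layers leaves 1466 − 5 = 1461 true annual layers beyond the ash layer.
1960 − 1461 = 499 CE.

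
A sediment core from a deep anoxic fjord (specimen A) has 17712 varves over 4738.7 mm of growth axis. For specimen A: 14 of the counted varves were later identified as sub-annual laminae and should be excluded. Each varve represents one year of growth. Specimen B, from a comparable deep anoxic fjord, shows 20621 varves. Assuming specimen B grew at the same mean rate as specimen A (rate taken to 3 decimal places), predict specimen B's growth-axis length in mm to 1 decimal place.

Specimen A: adjusted count: 17712 − 14 = 17698 varves.
A: 4738.7 mm over 17698 years gives 4738.7 / 17698 ≈ 0.268 mm/yr.
Length of B = 0.268 × 20621 = 5526.4 mm.

5526.4 mm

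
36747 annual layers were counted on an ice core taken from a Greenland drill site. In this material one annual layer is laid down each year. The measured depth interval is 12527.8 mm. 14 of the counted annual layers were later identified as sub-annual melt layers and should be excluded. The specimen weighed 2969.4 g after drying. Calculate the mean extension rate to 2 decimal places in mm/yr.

Adjusted count: 36747 − 14 = 36733 annual layers.
12527.8 mm over 36733 years gives 12527.8 / 36733 ≈ 0.34 mm/yr.

0.34 mm/yr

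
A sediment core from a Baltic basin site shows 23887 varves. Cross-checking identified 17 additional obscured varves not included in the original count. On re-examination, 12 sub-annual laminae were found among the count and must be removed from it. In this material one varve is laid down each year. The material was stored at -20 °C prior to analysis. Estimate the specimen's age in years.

Adjusted count: 23887 − 12 + 17 = 23892 varves.
At one varve per year, that is 23892 years.

23892 yr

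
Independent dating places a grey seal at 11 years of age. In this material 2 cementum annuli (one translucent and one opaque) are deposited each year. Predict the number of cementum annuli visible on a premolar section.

22 cementum annuli

11 years at 2 cementum annuli per year gives 11 × 2 = 22 cementum annuli.
So 22 cementum annuli should be present.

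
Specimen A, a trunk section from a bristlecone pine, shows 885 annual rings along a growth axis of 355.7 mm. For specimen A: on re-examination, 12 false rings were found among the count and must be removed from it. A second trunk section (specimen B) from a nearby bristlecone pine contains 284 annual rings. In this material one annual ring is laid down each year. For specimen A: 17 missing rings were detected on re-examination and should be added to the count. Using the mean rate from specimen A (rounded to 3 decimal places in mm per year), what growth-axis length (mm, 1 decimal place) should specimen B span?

Specimen A: after corrections the count is 885 − 12 + 17 = 890 annual rings.
A: 355.7 mm over 890 years gives 355.7 / 890 ≈ 0.400 mm/year.
B's length ≈ 0.400 × 284 = 113.6 mm.

113.6 mm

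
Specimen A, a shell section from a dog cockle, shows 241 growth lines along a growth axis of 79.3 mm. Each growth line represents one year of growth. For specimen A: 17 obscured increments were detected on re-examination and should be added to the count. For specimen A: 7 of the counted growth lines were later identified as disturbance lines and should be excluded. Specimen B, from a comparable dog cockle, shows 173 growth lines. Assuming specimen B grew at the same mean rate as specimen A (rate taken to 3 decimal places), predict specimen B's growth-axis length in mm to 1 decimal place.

54.7 mm

Specimen A: true growth line count = 241 − 7 + 17 = 251.
A: Mean rate = 79.3 mm / 251 years ≈ 0.316 mm/yr.
Length of B = 0.316 × 173 = 54.7 mm.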